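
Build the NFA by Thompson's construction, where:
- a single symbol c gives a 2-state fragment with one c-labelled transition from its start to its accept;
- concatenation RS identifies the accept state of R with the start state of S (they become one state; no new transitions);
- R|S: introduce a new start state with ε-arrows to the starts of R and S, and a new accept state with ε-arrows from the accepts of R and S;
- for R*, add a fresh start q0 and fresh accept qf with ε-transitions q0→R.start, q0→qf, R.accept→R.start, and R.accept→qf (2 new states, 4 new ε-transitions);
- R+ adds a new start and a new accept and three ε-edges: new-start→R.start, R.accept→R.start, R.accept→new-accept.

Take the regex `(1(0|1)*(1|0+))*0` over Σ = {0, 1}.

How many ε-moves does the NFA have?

Bottom-up over the parse tree:
Each of the 6 symbol leaves contributes 0 ε-transitions.
  0|1 : 4 ε-transitions
  (0|1)* : 8 ε-transitions
  0+ : 3 ε-transitions
  1|0+ : 7 ε-transitions
  1(0|1)*(1|0+) : 15 ε-transitions
  (1(0|1)*(1|0+))* : 19 ε-transitions
  (1(0|1)*(1|0+))*0 : 19 ε-transitions

19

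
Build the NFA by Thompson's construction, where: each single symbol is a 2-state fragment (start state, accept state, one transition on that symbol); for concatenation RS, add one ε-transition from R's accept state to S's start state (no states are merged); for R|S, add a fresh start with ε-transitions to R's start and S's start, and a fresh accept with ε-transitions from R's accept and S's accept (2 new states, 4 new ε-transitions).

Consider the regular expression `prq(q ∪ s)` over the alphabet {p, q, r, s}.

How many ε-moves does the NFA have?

7

Building bottom-up:
Each of the 5 symbol leaves contributes 0 ε-transitions.
  q ∪ s → 4 ε-transitions
  prq(q ∪ s) → 7 ε-transitions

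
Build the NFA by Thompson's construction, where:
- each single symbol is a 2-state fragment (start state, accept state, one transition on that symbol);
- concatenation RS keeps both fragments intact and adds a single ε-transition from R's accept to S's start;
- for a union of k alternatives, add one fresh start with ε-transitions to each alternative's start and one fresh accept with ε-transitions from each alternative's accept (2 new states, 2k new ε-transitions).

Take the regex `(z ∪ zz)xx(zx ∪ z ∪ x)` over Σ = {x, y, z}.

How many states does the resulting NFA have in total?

22

Per subexpression:
Each of the 9 symbol leaves contributes a 2-state fragment.
  zz = 4 states
  z ∪ zz = 8 states
  zx = 4 states
  zx ∪ z ∪ x = 10 states
  (z ∪ zz)xx(zx ∪ z ∪ x) = 22 states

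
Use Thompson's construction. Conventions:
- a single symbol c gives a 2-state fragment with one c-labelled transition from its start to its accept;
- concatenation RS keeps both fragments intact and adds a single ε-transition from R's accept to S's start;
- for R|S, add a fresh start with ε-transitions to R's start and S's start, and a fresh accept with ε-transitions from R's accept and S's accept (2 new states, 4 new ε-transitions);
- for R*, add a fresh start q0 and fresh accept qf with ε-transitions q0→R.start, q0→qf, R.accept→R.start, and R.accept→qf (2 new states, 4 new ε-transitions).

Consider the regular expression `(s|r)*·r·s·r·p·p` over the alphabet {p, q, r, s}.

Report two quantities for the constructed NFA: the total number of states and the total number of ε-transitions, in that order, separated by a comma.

18, 13

Building bottom-up:
Each of the 7 symbol leaves contributes 2 states and 0 ε-transitions.
  s|r = 6 states, 4 ε-transitions
  (s|r)* = 8 states, 8 ε-transitions
  (s|r)*·r·s·r·p·p = 18 states, 13 ε-transitions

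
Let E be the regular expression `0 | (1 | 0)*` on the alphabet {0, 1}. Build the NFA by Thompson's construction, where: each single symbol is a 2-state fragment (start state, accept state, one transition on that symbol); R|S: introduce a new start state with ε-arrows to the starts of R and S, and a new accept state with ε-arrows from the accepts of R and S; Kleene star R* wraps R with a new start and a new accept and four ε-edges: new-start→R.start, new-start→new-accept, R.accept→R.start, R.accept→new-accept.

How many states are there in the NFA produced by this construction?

12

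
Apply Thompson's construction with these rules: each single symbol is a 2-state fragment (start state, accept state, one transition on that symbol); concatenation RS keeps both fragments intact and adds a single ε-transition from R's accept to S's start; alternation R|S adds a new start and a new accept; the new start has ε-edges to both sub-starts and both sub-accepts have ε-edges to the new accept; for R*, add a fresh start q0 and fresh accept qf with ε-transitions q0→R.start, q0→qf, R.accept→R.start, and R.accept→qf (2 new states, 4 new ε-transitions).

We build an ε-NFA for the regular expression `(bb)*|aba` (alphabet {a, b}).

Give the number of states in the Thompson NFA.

Per subexpression:
Each of the 5 symbol leaves contributes a 2-state fragment.
  bb : 4 states
  (bb)* : 6 states
  aba : 6 states
  (bb)*|aba : 14 states

14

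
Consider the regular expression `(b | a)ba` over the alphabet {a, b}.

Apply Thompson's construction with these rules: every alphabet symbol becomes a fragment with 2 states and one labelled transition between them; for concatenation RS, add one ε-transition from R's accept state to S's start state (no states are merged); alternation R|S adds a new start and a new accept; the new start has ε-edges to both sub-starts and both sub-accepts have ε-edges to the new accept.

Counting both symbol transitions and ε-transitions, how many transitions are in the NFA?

Building bottom-up:
Each of the 4 symbol leaves contributes 1 transition (1 symbol, 0 ε).
  b | a = 6 transitions (2 symbol, 4 ε)
  (b | a)ba = 10 transitions (4 symbol, 6 ε)

10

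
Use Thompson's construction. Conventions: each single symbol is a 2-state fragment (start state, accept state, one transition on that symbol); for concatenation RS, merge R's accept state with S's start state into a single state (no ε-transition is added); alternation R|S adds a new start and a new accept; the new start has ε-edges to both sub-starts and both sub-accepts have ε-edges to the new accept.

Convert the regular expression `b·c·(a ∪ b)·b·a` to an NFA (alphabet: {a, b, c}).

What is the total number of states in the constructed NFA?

By structural recursion:
Each of the 6 symbol leaves contributes a 2-state fragment.
  a ∪ b = 6 states
  b·c·(a ∪ b)·b·a = 10 states

10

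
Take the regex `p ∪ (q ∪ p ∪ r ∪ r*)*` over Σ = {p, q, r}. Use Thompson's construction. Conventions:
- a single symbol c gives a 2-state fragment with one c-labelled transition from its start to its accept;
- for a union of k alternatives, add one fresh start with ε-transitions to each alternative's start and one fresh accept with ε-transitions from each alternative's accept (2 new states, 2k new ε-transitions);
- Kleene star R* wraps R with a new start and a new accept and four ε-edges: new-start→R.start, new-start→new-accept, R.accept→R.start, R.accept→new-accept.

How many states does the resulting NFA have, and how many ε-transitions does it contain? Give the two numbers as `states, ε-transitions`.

18, 20

By structural recursion:
Each of the 5 symbol leaves contributes 2 states and 0 ε-transitions.
  r* — 4 states, 4 ε-transitions
  q ∪ p ∪ r ∪ r* — 12 states, 12 ε-transitions
  (q ∪ p ∪ r ∪ r*)* — 14 states, 16 ε-transitions
  p ∪ (q ∪ p ∪ r ∪ r*)* — 18 states, 20 ε-transitions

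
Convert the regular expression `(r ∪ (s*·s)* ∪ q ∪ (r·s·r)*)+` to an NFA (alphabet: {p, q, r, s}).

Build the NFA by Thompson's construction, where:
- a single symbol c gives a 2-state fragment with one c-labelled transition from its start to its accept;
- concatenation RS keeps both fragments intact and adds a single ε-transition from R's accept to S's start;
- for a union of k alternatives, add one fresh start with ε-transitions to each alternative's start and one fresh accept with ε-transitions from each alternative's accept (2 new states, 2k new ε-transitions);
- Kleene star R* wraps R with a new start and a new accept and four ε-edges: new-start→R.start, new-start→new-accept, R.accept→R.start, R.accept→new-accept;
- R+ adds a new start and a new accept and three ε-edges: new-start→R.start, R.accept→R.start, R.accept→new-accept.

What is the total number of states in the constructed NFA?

Building bottom-up:
Each of the 7 symbol leaves contributes a 2-state fragment.
  s* : 4 states
  s*·s : 6 states
  (s*·s)* : 8 states
  r·s·r : 6 states
  (r·s·r)* : 8 states
  r ∪ (s*·s)* ∪ q ∪ (r·s·r)* : 22 states
  (r ∪ (s*·s)* ∪ q ∪ (r·s·r)*)+ : 24 states

24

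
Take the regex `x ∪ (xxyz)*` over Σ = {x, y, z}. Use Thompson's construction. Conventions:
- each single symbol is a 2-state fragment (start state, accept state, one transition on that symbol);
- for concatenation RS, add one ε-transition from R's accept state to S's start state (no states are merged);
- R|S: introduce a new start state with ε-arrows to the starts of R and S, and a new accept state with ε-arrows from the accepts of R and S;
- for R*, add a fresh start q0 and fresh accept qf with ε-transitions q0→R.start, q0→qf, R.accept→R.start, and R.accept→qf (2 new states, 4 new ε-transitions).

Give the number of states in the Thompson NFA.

14

By structural recursion:
Each of the 5 symbol leaves contributes a 2-state fragment.
  xxyz → 8 states
  (xxyz)* → 10 states
  x ∪ (xxyz)* → 14 states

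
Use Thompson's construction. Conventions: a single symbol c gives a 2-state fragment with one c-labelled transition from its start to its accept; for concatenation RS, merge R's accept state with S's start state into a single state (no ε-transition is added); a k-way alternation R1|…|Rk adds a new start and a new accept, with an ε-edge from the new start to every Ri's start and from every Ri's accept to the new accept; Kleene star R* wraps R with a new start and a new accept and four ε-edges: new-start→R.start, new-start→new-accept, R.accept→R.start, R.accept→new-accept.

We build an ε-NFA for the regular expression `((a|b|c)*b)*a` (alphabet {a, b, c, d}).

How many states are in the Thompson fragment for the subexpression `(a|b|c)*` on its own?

Fragment for `(a|b|c)*`:
Each of the 3 symbol leaves contributes a 2-state fragment.
  a|b|c → 8 states
  (a|b|c)* → 10 states

10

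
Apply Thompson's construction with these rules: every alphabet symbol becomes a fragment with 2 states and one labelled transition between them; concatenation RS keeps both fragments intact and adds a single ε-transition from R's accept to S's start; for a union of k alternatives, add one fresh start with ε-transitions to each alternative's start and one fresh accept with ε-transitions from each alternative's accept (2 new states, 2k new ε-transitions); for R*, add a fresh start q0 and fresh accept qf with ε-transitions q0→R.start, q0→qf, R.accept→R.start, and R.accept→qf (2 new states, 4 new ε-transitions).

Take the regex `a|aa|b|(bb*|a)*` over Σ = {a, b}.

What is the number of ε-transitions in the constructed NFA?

22

Recursing over subexpressions:
Each of the 7 symbol leaves contributes 0 ε-transitions.
  aa = 1 ε-transition
  b* = 4 ε-transitions
  bb* = 5 ε-transitions
  bb*|a = 9 ε-transitions
  (bb*|a)* = 13 ε-transitions
  a|aa|b|(bb*|a)* = 22 ε-transitions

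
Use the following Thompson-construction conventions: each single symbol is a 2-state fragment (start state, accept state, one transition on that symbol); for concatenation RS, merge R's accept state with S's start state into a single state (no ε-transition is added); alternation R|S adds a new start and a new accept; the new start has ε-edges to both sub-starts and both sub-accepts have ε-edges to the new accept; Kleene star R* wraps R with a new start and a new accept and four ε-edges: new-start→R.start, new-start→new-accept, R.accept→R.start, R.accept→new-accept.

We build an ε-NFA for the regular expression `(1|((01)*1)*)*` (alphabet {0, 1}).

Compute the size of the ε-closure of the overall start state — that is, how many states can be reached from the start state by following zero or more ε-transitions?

Compute the ε-closure size of each fragment's start state recursively; a symbol fragment's start has no outgoing ε-edge, so its closure is just itself (size 1).
  01 — |ε-closure| equals the left operand's closure size = 1 (its accept is not ε-reachable, so the closure stops there)
  (01)* — |ε-closure| = 1 (new start) + 1 (body) + 1 (new accept) = 3
  (01)*1 — the left operand accepts ε, so the closure extends into the next operand (the shared merged state is already counted); |ε-closure| = 3 + (1−1) = 3
  ((01)*1)* — new start has ε-edges to the inner start and to the new accept, so |ε-closure| = 2 + 3 = 5
  1|((01)*1)* — |ε-closure| = 1 (new start) + (1 + 5) + 1 (new accept, since some branch ε-reaches its own accept) = 8
  (1|((01)*1)*)* — new start has ε-edges to the inner start and to the new accept, so |ε-closure| = 2 + 8 = 10

10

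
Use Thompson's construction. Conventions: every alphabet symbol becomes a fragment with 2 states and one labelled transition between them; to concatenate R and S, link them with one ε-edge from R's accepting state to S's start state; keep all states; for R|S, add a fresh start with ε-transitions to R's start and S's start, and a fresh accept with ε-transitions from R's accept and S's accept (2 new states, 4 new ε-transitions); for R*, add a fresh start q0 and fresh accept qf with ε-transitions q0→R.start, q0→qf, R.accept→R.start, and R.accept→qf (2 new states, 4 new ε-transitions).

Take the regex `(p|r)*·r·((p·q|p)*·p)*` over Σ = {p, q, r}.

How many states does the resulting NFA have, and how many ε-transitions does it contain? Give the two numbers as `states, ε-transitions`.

24, 24

Recursing over subexpressions:
Each of the 7 symbol leaves contributes 2 states and 0 ε-transitions.
  p|r : 6 states, 4 ε-transitions
  (p|r)* : 8 states, 8 ε-transitions
  p·q : 4 states, 1 ε-transition
  p·q|p : 8 states, 5 ε-transitions
  (p·q|p)* : 10 states, 9 ε-transitions
  (p·q|p)*·p : 12 states, 10 ε-transitions
  ((p·q|p)*·p)* : 14 states, 14 ε-transitions
  (p|r)*·r·((p·q|p)*·p)* : 24 states, 24 ε-transitions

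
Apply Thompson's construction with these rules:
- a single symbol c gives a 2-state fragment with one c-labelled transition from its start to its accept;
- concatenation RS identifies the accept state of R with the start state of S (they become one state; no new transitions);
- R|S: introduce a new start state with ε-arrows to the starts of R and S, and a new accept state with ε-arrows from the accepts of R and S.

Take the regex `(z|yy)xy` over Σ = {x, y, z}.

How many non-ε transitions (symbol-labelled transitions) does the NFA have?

Building bottom-up:
Each of the 5 symbol leaves contributes exactly 1 symbol transition.
  yy → 2 symbol transitions
  z|yy → 3 symbol transitions
  (z|yy)xy → 5 symbol transitions

5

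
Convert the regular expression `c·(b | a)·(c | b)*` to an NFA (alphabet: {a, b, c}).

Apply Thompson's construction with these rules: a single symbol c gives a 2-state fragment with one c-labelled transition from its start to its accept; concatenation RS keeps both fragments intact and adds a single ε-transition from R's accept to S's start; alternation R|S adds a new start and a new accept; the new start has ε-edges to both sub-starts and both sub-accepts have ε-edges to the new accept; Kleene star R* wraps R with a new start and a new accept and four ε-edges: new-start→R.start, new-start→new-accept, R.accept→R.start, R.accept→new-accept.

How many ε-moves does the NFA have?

14

Per subexpression:
Each of the 5 symbol leaves contributes 0 ε-transitions.
  b | a → 4 ε-transitions
  c | b → 4 ε-transitions
  (c | b)* → 8 ε-transitions
  c·(b | a)·(c | b)* → 14 ε-transitions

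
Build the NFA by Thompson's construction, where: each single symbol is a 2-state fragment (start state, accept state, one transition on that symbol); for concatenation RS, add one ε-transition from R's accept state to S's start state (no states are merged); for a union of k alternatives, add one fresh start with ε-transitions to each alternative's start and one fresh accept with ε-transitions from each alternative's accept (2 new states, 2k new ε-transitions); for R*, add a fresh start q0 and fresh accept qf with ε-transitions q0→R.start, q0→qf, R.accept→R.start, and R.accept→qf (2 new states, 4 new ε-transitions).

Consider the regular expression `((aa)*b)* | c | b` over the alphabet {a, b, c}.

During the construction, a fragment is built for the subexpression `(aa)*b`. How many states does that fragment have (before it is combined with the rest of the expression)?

Fragment for `(aa)*b`:
Each of the 3 symbol leaves contributes a 2-state fragment.
  aa : 4 states
  (aa)* : 6 states
  (aa)*b : 8 states

8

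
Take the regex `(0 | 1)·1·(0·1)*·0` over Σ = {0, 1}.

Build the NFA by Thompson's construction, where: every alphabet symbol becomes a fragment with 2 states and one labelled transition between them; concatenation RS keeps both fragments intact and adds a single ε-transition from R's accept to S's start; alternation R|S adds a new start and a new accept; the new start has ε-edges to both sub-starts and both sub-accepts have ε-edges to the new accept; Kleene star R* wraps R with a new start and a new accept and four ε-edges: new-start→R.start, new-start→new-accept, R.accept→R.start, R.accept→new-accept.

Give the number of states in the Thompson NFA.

16

Building bottom-up:
Each of the 6 symbol leaves contributes a 2-state fragment.
  0 | 1 = 6 states
  0·1 = 4 states
  (0·1)* = 6 states
  (0 | 1)·1·(0·1)*·0 = 16 states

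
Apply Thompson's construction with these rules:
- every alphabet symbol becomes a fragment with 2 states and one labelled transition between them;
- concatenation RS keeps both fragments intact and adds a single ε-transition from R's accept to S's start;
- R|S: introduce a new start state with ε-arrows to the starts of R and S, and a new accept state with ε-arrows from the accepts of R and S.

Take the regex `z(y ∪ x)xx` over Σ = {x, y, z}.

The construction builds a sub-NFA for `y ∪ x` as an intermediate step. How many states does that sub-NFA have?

6

Fragment for `y ∪ x`:
Each of the 2 symbol leaves contributes a 2-state fragment.
  y ∪ x — 6 states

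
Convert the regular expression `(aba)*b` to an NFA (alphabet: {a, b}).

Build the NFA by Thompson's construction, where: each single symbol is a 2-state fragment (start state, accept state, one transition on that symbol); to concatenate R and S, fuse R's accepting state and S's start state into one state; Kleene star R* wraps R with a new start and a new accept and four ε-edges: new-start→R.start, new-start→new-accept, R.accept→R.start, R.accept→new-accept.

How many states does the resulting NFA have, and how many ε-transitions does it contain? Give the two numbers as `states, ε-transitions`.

Building bottom-up:
Each of the 4 symbol leaves contributes 2 states and 0 ε-transitions.
  aba = 4 states, 0 ε-transitions
  (aba)* = 6 states, 4 ε-transitions
  (aba)*b = 7 states, 4 ε-transitions

7, 4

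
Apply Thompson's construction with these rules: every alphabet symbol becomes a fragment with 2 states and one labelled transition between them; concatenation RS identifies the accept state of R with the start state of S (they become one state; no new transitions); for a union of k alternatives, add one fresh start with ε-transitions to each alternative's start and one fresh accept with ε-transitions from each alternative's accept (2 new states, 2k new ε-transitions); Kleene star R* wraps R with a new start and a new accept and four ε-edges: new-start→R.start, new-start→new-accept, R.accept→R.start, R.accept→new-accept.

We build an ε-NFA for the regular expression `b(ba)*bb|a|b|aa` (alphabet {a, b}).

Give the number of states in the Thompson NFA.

Building bottom-up:
Each of the 9 symbol leaves contributes a 2-state fragment.
  ba — 3 states
  (ba)* — 5 states
  b(ba)*bb — 8 states
  aa — 3 states
  b(ba)*bb|a|b|aa — 17 states

17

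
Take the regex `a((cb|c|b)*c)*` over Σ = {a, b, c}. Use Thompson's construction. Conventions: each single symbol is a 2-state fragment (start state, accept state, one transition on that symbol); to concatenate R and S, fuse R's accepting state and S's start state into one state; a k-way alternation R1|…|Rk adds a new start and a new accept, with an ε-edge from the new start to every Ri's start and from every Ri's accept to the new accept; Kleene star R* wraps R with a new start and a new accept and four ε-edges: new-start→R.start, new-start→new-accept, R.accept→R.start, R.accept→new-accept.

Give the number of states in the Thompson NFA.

15

Building bottom-up:
Each of the 6 symbol leaves contributes a 2-state fragment.
  cb → 3 states
  cb|c|b → 9 states
  (cb|c|b)* → 11 states
  (cb|c|b)*c → 12 states
  ((cb|c|b)*c)* → 14 states
  a((cb|c|b)*c)* → 15 states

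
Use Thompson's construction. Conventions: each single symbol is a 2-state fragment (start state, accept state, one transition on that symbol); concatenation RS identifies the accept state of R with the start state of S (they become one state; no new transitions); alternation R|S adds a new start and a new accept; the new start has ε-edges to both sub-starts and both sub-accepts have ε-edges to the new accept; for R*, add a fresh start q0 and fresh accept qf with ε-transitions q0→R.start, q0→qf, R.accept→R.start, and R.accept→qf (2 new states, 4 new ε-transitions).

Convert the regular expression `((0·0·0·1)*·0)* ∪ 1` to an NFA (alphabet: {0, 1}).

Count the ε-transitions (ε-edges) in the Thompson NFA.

12

By structural recursion:
Each of the 6 symbol leaves contributes 0 ε-transitions.
  0·0·0·1 : 0 ε-transitions
  (0·0·0·1)* : 4 ε-transitions
  (0·0·0·1)*·0 : 4 ε-transitions
  ((0·0·0·1)*·0)* : 8 ε-transitions
  ((0·0·0·1)*·0)* ∪ 1 : 12 ε-transitions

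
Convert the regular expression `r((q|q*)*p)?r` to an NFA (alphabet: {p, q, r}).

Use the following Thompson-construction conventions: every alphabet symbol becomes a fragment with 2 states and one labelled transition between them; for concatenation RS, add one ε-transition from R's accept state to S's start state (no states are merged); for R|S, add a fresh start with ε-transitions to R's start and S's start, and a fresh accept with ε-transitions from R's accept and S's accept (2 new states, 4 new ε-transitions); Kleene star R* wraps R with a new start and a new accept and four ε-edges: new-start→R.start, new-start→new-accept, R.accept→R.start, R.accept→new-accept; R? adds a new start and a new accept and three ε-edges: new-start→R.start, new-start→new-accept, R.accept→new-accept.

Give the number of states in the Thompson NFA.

Per subexpression:
Each of the 5 symbol leaves contributes a 2-state fragment.
  q* — 4 states
  q|q* — 8 states
  (q|q*)* — 10 states
  (q|q*)*p — 12 states
  ((q|q*)*p)? — 14 states
  r((q|q*)*p)?r — 18 states

18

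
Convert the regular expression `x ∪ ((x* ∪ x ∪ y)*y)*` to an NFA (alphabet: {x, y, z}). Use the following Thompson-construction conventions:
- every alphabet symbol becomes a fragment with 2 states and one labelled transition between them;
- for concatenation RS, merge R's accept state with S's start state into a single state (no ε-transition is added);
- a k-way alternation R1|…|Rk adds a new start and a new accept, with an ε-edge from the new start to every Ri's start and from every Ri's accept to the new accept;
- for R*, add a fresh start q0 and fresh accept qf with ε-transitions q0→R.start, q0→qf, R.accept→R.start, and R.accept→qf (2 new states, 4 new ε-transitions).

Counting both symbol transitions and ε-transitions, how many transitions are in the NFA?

27

Building bottom-up:
Each of the 5 symbol leaves contributes 1 transition (1 symbol, 0 ε).
  x* → 5 transitions (1 symbol, 4 ε)
  x* ∪ x ∪ y → 13 transitions (3 symbol, 10 ε)
  (x* ∪ x ∪ y)* → 17 transitions (3 symbol, 14 ε)
  (x* ∪ x ∪ y)*y → 18 transitions (4 symbol, 14 ε)
  ((x* ∪ x ∪ y)*y)* → 22 transitions (4 symbol, 18 ε)
  x ∪ ((x* ∪ x ∪ y)*y)* → 27 transitions (5 symbol, 22 ε)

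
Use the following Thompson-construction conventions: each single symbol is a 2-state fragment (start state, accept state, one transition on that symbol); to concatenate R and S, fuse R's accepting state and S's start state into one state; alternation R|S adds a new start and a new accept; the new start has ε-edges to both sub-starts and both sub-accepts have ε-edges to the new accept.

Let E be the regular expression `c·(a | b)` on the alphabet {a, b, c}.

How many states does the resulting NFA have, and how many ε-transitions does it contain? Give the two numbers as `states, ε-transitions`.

Bottom-up over the parse tree:
Each of the 3 symbol leaves contributes 2 states and 0 ε-transitions.
  a | b — 6 states, 4 ε-transitions
  c·(a | b) — 7 states, 4 ε-transitions

7, 4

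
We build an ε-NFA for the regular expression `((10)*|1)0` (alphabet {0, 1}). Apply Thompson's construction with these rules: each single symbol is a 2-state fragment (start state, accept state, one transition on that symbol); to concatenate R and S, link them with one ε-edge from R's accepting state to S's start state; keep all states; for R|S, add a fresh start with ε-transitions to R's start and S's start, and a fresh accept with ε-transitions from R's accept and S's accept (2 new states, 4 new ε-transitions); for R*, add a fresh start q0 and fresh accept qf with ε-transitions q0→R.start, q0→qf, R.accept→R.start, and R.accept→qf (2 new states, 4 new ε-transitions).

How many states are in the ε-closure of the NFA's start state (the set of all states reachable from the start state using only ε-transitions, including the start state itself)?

7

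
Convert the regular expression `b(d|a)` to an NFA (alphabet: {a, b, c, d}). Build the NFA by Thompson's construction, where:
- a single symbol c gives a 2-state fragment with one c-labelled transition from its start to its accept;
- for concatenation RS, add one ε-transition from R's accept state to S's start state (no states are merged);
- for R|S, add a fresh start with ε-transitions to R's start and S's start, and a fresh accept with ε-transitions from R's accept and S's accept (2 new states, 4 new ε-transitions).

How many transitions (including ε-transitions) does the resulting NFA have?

Bottom-up over the parse tree:
Each of the 3 symbol leaves contributes 1 transition (1 symbol, 0 ε).
  d|a = 6 transitions (2 symbol, 4 ε)
  b(d|a) = 8 transitions (3 symbol, 5 ε)

8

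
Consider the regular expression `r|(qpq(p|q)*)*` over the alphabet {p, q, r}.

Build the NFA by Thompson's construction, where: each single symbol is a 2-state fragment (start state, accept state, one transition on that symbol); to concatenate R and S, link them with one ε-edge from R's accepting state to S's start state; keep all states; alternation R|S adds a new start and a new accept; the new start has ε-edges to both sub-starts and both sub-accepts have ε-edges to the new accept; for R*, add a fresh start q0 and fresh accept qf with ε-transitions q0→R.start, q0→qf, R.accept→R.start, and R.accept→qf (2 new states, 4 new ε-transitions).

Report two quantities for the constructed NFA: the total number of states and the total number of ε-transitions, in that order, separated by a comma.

20, 19

Bottom-up over the parse tree:
Each of the 6 symbol leaves contributes 2 states and 0 ε-transitions.
  p|q — 6 states, 4 ε-transitions
  (p|q)* — 8 states, 8 ε-transitions
  qpq(p|q)* — 14 states, 11 ε-transitions
  (qpq(p|q)*)* — 16 states, 15 ε-transitions
  r|(qpq(p|q)*)* — 20 states, 19 ε-transitions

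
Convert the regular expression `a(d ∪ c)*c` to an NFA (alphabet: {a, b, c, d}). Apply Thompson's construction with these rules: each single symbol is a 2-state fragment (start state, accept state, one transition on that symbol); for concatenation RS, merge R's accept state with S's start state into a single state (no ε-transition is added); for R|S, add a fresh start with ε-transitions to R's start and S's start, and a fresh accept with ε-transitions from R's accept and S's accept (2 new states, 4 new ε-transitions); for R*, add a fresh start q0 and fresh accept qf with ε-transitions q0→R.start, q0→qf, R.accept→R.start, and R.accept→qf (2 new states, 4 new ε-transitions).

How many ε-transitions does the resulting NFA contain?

8

Bottom-up over the parse tree:
Each of the 4 symbol leaves contributes 0 ε-transitions.
  d ∪ c = 4 ε-transitions
  (d ∪ c)* = 8 ε-transitions
  a(d ∪ c)*c = 8 ε-transitions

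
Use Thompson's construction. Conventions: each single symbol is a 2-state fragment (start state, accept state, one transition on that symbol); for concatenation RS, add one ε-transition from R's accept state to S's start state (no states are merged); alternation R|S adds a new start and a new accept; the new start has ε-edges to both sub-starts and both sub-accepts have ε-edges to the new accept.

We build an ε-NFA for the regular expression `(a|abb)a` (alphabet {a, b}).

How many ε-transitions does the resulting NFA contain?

Recursing over subexpressions:
Each of the 5 symbol leaves contributes 0 ε-transitions.
  abb — 2 ε-transitions
  a|abb — 6 ε-transitions
  (a|abb)a — 7 ε-transitions

7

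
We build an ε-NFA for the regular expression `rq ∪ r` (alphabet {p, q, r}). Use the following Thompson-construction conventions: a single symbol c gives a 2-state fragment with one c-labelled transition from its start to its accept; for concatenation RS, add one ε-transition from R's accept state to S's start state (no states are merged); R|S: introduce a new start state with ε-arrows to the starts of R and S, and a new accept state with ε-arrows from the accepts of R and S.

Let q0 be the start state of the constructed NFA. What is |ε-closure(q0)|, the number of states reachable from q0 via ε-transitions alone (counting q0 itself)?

3

Let C(F) = |ε-closure(F.start)| within fragment F, and note whether F accepts ε. Symbol fragments have C = 1 and do not accept ε. Then:
  rq : same as the first factor's closure: |closure| = 1
  rq ∪ r : new start ε-reaches every alternative's start; none of them accept ε, so the new accept is not reached: |closure| = 1 + 1 + 1 = 3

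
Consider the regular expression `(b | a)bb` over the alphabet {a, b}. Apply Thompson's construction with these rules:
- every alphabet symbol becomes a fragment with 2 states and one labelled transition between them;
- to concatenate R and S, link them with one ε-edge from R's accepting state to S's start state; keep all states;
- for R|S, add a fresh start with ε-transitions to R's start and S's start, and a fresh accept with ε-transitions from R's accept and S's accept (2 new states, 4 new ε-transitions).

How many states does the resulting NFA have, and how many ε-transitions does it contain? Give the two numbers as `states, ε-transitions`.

Building bottom-up:
Each of the 4 symbol leaves contributes 2 states and 0 ε-transitions.
  b | a → 6 states, 4 ε-transitions
  (b | a)bb → 10 states, 6 ε-transitions

10, 6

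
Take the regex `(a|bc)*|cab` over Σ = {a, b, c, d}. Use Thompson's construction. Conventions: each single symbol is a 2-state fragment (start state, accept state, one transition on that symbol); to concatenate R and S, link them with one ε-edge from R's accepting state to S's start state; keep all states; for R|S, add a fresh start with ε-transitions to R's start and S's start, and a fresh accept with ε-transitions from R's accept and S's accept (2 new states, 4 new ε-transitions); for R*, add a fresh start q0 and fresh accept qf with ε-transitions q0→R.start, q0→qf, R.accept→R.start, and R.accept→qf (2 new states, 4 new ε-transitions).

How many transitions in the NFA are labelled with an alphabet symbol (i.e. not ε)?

6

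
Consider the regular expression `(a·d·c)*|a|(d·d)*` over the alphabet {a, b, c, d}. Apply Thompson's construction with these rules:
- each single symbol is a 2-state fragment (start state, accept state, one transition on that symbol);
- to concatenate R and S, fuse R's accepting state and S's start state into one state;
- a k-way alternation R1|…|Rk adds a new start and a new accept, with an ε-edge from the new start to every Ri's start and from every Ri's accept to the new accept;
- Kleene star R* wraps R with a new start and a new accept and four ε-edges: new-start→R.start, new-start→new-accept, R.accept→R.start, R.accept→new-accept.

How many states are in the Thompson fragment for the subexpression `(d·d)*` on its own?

5

Fragment for `(d·d)*`:
Each of the 2 symbol leaves contributes a 2-state fragment.
  d·d = 3 states
  (d·d)* = 5 states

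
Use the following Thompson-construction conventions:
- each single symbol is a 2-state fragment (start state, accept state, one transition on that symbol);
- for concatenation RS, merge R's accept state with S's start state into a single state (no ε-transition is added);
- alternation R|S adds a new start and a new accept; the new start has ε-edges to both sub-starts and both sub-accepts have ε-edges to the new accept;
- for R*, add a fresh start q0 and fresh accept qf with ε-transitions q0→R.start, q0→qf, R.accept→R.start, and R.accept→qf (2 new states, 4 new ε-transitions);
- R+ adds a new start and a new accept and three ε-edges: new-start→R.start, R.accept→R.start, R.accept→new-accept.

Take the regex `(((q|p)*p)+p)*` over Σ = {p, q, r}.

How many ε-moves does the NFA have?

By structural recursion:
Each of the 4 symbol leaves contributes 0 ε-transitions.
  q|p — 4 ε-transitions
  (q|p)* — 8 ε-transitions
  (q|p)*p — 8 ε-transitions
  ((q|p)*p)+ — 11 ε-transitions
  ((q|p)*p)+p — 11 ε-transitions
  (((q|p)*p)+p)* — 15 ε-transitions

15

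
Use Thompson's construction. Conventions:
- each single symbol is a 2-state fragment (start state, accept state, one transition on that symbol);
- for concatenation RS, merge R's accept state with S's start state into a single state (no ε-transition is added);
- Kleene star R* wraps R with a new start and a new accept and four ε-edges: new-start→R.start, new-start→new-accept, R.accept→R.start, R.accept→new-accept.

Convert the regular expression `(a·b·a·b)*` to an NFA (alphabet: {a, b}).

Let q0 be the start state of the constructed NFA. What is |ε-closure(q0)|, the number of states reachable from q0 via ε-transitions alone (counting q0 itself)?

3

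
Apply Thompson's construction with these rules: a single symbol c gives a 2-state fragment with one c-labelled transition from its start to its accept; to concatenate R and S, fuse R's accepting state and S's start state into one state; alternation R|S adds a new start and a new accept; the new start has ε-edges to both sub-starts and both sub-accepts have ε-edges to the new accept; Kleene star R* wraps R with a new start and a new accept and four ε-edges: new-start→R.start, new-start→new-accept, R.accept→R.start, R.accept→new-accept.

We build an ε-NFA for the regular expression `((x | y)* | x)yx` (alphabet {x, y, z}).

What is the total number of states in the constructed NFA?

14

Recursing over subexpressions:
Each of the 5 symbol leaves contributes a 2-state fragment.
  x | y — 6 states
  (x | y)* — 8 states
  (x | y)* | x — 12 states
  ((x | y)* | x)yx — 14 states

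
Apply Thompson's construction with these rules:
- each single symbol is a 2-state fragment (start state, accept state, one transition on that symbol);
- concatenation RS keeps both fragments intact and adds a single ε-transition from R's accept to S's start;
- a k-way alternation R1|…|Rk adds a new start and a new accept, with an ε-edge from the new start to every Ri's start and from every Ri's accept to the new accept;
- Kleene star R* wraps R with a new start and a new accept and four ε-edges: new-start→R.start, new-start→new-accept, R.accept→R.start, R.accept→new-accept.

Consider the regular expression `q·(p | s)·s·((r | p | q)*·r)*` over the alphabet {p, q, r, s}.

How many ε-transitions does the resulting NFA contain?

22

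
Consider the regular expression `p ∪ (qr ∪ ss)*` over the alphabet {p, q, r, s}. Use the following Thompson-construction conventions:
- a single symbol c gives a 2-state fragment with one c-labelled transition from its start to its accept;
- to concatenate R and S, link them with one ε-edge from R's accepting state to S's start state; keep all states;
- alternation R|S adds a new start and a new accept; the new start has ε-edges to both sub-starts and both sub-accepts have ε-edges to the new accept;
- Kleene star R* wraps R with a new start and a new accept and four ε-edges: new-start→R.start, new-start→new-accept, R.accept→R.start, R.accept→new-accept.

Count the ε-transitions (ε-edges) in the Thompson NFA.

14

Building bottom-up:
Each of the 5 symbol leaves contributes 0 ε-transitions.
  qr — 1 ε-transition
  ss — 1 ε-transition
  qr ∪ ss — 6 ε-transitions
  (qr ∪ ss)* — 10 ε-transitions
  p ∪ (qr ∪ ss)* — 14 ε-transitions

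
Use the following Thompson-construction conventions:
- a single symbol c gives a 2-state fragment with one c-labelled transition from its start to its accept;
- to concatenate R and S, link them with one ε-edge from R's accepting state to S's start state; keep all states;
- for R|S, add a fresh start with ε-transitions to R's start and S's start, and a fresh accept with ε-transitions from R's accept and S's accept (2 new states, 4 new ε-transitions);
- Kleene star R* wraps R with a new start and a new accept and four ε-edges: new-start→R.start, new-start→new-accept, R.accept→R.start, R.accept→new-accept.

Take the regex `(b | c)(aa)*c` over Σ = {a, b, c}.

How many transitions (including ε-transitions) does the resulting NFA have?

16

By structural recursion:
Each of the 5 symbol leaves contributes 1 transition (1 symbol, 0 ε).
  b | c → 6 transitions (2 symbol, 4 ε)
  aa → 3 transitions (2 symbol, 1 ε)
  (aa)* → 7 transitions (2 symbol, 5 ε)
  (b | c)(aa)*c → 16 transitions (5 symbol, 11 ε)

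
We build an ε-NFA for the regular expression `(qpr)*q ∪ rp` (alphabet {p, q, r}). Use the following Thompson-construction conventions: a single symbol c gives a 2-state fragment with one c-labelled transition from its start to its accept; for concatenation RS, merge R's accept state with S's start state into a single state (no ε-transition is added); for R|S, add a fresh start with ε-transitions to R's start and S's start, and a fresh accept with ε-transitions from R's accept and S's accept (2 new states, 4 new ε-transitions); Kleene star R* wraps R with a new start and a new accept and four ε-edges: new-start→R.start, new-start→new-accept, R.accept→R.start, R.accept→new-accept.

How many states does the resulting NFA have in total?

12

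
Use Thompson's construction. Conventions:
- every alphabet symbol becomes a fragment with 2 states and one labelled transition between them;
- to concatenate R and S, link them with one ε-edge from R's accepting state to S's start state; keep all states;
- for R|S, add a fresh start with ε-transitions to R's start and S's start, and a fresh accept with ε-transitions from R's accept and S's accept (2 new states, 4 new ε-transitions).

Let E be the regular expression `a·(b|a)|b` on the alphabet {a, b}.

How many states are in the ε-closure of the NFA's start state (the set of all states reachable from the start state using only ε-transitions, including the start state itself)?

Let C(F) = |ε-closure(F.start)| within fragment F, and note whether F accepts ε. Symbol fragments have C = 1 and do not accept ε. Then:
  b|a : new start ε-reaches every alternative's start; none of them accept ε, so the new accept is not reached: |closure| = 1 + 1 + 1 = 3
  a·(b|a) : |closure| equals the left operand's closure size = 1 (its accept is not ε-reachable, so the closure stops there)
  a·(b|a)|b : |closure| = 1 + 1 + 1 = 3 (the new accept is not ε-reachable since no branch accepts ε)

3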